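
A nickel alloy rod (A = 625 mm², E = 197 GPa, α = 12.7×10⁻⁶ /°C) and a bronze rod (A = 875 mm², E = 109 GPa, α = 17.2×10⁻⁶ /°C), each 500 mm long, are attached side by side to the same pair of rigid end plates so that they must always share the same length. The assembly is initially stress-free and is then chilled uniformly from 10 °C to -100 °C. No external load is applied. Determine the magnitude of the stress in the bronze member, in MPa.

σ ≈ 30.4 MPa (tensile)

Both members must finish at the same length. With the larger α, the bronze tends to over-contract; the plates restrain it, putting the bronze in tension and the nickel alloy in compression. With no external load the two internal forces are equal and opposite, magnitude P.
Setting the final lengths equal and cancelling L: (α₁ − α₂)ΔT = P/(A₁E₁) + P/(A₂E₂).
|α₁ − α₂|·ΔT = 4.5×10⁻⁶ × 110 = 0.000495.
1/(A₁E₁) + 1/(A₂E₂) = 1/(625×197×10³) + 1/(875×109×10³) = 1.861×10⁻⁸ N⁻¹.
P = 0.000495 / 1.861×10⁻⁸ = 26600 N = 26.6 kN.
σ_{bronze} = P/A₂ = 26600/875 = 30.4 MPa, tensile.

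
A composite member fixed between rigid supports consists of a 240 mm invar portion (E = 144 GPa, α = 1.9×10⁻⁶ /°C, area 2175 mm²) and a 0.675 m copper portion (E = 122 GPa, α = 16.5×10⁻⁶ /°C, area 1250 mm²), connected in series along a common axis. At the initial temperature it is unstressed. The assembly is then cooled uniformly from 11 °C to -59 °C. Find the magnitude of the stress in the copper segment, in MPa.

With the walls removed the bar would change length by δ_free = Σ αᵢΔT Lᵢ = 1.9×10⁻⁶×70×240 + 16.5×10⁻⁶×70×675 = 0.8115 mm.
The rigid supports impose zero overall length change; the single axial force P common to all segments must satisfy P Σ Lᵢ/(AᵢEᵢ) = δ_free.
The series flexibility is Σ Lᵢ/(AᵢEᵢ) = 240/(2175×144×10³) + 675/(1250×122×10³) = 5.193×10⁻⁶ mm/N.
P = 0.8115 / 5.193×10⁻⁶ = 156300 N = 156.3 kN, tensile.
σ_{copper} = P / A = 156300 / 1250 = 125 MPa.

σ ≈ 125 MPa (tensile)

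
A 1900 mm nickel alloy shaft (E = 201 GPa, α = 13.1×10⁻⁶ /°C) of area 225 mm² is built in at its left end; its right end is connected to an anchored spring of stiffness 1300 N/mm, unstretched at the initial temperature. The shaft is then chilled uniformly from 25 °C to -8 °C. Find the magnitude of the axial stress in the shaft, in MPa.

If the spring were absent the shaft would shorten by αΔT L = 13.1×10⁻⁶ × 33 × 1900 = 0.8214 mm.
With a force P in the spring, the elastic change of the shaft is PL/(AE) and that of the spring is P/k; compatibility requires their sum to equal δ_free.
P [ L/(AE) + 1/k ] = δ_free → P [ 1900/(225×201×10³) + 1/(1300) ] = 0.8214.
P = 0.8214 / 0.0008112 = 1012 N.
σ = P/A = 1012/225 = 4.5 MPa.

σ ≈ 4.5 MPa (tensile)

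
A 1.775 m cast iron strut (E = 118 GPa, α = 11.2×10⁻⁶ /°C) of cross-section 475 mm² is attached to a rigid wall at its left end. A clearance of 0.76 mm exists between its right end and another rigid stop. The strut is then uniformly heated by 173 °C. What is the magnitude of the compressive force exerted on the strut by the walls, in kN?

Free thermal elongation = αΔT L = 11.2×10⁻⁶ × 173 × 1775 = 3.439 mm.
The gap closes (δ_free > 0.76 mm) and the wall then resists a further 3.439 − 0.76 = 2.679 mm of expansion.
Compatibility: PL/(AE) = 2.679 mm, so σ = P/A = E × (2.679/1775) = 178.1 MPa.
P = σA = 178.1 × 475 = 84.6 kN.

P ≈ 84.6 kN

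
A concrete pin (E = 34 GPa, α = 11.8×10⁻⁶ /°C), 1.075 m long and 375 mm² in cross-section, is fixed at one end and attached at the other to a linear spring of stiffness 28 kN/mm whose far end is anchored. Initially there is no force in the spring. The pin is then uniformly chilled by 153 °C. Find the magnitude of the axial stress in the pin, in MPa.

The unrestrained thermal change is αΔT L = 11.8×10⁻⁶ × 153 × 1075 = 1.941 mm.
With a force P in the spring, the elastic change of the pin is PL/(AE) and that of the spring is P/k; compatibility requires their sum to equal δ_free.
So P = δ_free / [L/(AE) + 1/k] = 1.941 / [ 1075/(375×34×10³) + 1/(28×10³) ].
P = 1.941 / 0.00012 = 16170 N.
σ = P/A = 16170/375 = 43.12 MPa.

σ ≈ 43.1 MPa (tensile)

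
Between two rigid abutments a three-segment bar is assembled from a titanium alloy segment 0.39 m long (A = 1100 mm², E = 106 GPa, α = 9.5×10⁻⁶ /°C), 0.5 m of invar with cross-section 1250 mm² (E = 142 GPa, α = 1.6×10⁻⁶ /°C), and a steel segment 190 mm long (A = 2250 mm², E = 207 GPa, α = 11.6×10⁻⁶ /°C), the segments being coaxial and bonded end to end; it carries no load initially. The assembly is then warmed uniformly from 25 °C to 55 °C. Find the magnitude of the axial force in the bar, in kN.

With the walls removed the bar would change length by δ_free = Σ αᵢΔT Lᵢ = 9.5×10⁻⁶×30×390 + 1.6×10⁻⁶×30×500 + 11.6×10⁻⁶×30×190 = 0.2013 mm.
The rigid supports impose zero overall length change; the single axial force P common to all segments must satisfy P Σ Lᵢ/(AᵢEᵢ) = δ_free.
The series flexibility is Σ Lᵢ/(AᵢEᵢ) = 390/(1100×106×10³) + 500/(1250×142×10³) + 190/(2250×207×10³) = 6.57×10⁻⁶ mm/N.
So P = 0.2013 / 6.57×10⁻⁶ = 30.64 kN, compressive.

P ≈ 30.6 kN (compressive)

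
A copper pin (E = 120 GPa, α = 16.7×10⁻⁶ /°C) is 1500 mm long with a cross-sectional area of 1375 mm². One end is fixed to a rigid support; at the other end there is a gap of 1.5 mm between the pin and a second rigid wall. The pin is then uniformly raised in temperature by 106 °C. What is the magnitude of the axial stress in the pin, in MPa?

If the wall were absent the pin would grow by αΔT L = 16.7×10⁻⁶ × 106 × 1500 = 2.655 mm.
This exceeds the 1.5 mm gap, so the wall pushes back. The portion of expansion that must be recovered elastically is δ_free − gap = 2.655 − 1.5 = 1.155 mm.
Compatibility: PL/(AE) = 1.155 mm, so σ = P/A = E × (1.155/1500) = 92.42 MPa.

σ ≈ 92.4 MPa (compressive)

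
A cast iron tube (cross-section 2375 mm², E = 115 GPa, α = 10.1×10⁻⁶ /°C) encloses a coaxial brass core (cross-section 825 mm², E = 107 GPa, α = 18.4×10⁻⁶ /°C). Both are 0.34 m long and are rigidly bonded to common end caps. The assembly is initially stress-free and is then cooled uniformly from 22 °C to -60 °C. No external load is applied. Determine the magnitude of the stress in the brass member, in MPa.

The brass has the larger α, so on cooling it would change length more than the cast iron if both were free. The rigid plates force a common final length, so the brass is put into tension and the cast iron into compression, with equal and opposite forces P (no external load).
Compatibility of the two members (thermal + elastic change equal): (α₁ − α₂)ΔT = P·[1/(A₁E₁) + 1/(A₂E₂)].
|α₁ − α₂|·ΔT = 8.3×10⁻⁶ × 82 = 0.0006806.
1/(A₁E₁) + 1/(A₂E₂) = 1/(2375×115×10³) + 1/(825×107×10³) = 1.499×10⁻⁸ N⁻¹.
So P = 0.0006806 / 1.499×10⁻⁸ = 45.4 kN.
σ_{brass} = P/A₂ = 45400/825 = 55.04 MPa, tensile.

σ ≈ 55 MPa (tensile)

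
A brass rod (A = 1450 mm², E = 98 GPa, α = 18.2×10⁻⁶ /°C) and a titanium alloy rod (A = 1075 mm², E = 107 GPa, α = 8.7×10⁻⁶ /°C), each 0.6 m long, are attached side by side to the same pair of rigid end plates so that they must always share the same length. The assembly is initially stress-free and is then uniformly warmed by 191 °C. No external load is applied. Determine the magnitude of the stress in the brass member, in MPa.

Equilibrium of a rigid end plate with no external load gives equal and opposite internal forces ±P in the two members. Since α_{brass} > α_{titanium alloy}, heating drives the brass into compression and the titanium alloy into tension.
Compatibility of the two members (thermal + elastic change equal): (α₁ − α₂)ΔT = P·[1/(A₁E₁) + 1/(A₂E₂)].
|α₁ − α₂|·ΔT = 9.5×10⁻⁶ × 191 = 0.001814.
1/(A₁E₁) + 1/(A₂E₂) = 1/(1450×98×10³) + 1/(1075×107×10³) = 1.573×10⁻⁸ N⁻¹.
P = 0.001814 / 1.573×10⁻⁸ = 115300 N = 115.3 kN.
σ_{brass} = P/A₁ = 115300/1450 = 79.55 MPa, compressive.

σ ≈ 79.5 MPa (compressive)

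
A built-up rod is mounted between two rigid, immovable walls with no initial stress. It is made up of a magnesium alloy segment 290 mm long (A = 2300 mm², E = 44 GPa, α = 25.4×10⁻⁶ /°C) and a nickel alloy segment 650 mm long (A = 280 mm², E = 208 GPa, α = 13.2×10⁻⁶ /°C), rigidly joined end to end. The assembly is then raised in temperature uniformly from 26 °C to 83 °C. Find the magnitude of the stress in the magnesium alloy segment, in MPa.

With the walls removed the bar would change length by δ_free = Σ αᵢΔT Lᵢ = 25.4×10⁻⁶×57×290 + 13.2×10⁻⁶×57×650 = 0.9089 mm.
Since the ends are fixed, an axial force P builds up, equal in every segment, with P · Σ Lᵢ/(AᵢEᵢ) = δ_free.
Σ Lᵢ/(AᵢEᵢ) = 290/(2300×44×10³) + 650/(280×208×10³) = 1.403×10⁻⁵ mm/N.
Hence P = δ_free / Σ(L/AE) = 0.9089/1.403×10⁻⁵ = 64.8 kN (compressive).
σ_{magnesium alloy} = P / A = 64800 / 2300 = 28.17 MPa.

σ ≈ 28.2 MPa (compressive)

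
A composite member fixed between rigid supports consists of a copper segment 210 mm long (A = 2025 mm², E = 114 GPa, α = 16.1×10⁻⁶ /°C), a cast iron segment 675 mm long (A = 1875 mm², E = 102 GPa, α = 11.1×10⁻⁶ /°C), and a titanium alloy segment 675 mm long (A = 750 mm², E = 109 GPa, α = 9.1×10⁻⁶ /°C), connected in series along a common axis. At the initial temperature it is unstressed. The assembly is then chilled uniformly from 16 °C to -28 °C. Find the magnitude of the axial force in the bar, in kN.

With the walls removed the bar would change length by δ_free = Σ αᵢΔT Lᵢ = 16.1×10⁻⁶×44×210 + 11.1×10⁻⁶×44×675 + 9.1×10⁻⁶×44×675 = 0.7487 mm.
Since the ends are fixed, an axial force P builds up, equal in every segment, with P · Σ Lᵢ/(AᵢEᵢ) = δ_free.
Σ Lᵢ/(AᵢEᵢ) = 210/(2025×114×10³) + 675/(1875×102×10³) + 675/(750×109×10³) = 1.27×10⁻⁵ mm/N.
So P = 0.7487 / 1.27×10⁻⁵ = 58.97 kN, tensile.

P ≈ 59 kN (tensile)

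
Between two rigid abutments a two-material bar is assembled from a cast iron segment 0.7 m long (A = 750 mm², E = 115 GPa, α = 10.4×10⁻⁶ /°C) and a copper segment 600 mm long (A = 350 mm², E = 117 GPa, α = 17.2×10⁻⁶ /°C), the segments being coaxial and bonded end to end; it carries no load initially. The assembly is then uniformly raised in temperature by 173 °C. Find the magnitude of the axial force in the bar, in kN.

Free thermal expansion of the whole bar: Σ αᵢΔT Lᵢ = 10.4×10⁻⁶×173×700 + 17.2×10⁻⁶×173×600 = 3.045 mm.
The walls prevent any net length change, so an axial force P (same in every segment) develops. Compatibility: P · Σ Lᵢ/(AᵢEᵢ) = δ_free.
The series flexibility is Σ Lᵢ/(AᵢEᵢ) = 700/(750×115×10³) + 600/(350×117×10³) = 2.277×10⁻⁵ mm/N.
Hence P = δ_free / Σ(L/AE) = 3.045/2.277×10⁻⁵ = 133.7 kN (compressive).

P ≈ 134 kN (compressive)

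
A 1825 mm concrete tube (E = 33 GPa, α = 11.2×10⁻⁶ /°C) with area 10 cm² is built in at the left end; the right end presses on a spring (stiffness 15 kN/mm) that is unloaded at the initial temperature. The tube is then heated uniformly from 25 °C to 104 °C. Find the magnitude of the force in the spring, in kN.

Free thermal expansion: δ_free = αΔT L = 11.2×10⁻⁶ × 79 × 1825 = 1.615 mm.
Let P be the compressive force at the spring. The tube shortens elastically by PL/(AE) and the spring compresses by P/k; together these equal δ_free.
So P = δ_free / [L/(AE) + 1/k] = 1.615 / [ 1825/(1000×33×10³) + 1/(15×10³) ].
P = 1.615 / 0.000122 = 13240 N.

P ≈ 13.2 kN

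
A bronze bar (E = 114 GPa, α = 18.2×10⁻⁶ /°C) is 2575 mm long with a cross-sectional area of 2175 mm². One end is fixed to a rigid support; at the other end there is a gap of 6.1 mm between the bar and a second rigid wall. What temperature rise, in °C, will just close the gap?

Contact occurs when the free expansion equals the gap: αΔT L = 6.1 mm.
ΔT = 6.1 / (18.2×10⁻⁶ × 2575) = 130.2 °C.

ΔT ≈ 130 °C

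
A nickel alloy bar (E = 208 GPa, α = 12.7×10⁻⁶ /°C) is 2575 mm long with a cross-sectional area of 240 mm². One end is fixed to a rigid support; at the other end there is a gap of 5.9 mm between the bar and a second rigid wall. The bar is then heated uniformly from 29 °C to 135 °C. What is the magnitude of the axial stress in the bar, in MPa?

σ ≈ 0 MPa

If the wall were absent the bar would grow by αΔT L = 12.7×10⁻⁶ × 106 × 2575 = 3.466 mm.
This is smaller than the 5.9 mm clearance, so the bar expands freely without reaching the stop — the stress is zero.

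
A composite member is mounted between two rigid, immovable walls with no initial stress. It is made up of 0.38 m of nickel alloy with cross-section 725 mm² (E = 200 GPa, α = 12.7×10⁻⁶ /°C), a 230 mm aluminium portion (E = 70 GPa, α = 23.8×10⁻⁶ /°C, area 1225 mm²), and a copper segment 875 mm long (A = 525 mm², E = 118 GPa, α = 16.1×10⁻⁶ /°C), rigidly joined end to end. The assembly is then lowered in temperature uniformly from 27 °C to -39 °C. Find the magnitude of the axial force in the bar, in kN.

P ≈ 82.9 kN (tensile)

Free thermal contraction of the whole bar: Σ αᵢΔT Lᵢ = 12.7×10⁻⁶×66×380 + 23.8×10⁻⁶×66×230 + 16.1×10⁻⁶×66×875 = 1.61 mm.
The walls prevent any net length change, so an axial force P (same in every segment) develops. Compatibility: P · Σ Lᵢ/(AᵢEᵢ) = δ_free.
Σ Lᵢ/(AᵢEᵢ) = 380/(725×200×10³) + 230/(1225×70×10³) + 875/(525×118×10³) = 1.943×10⁻⁵ mm/N.
So P = 1.61 / 1.943×10⁻⁵ = 82.85 kN, tensile.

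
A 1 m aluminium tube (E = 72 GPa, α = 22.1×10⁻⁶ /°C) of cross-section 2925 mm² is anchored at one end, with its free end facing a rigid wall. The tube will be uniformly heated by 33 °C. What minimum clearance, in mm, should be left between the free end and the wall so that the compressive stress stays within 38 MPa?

g ≈ 0.202 mm

With no wall the tube would lengthen by αΔT L = 22.1×10⁻⁶ × 33 × 1000 = 0.7293 mm.
At the allowable stress the elastic shortening the wall may impose is σL/E = 38 × 1000 / (72×10³) = 0.5278 mm.
The gap must absorb the remainder: g_min = 0.7293 − 0.5278 = 0.2015 mm.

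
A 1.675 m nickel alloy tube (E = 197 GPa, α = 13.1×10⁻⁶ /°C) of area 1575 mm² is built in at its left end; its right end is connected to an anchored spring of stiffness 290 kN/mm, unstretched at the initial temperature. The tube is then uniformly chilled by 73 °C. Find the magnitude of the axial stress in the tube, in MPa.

Free thermal contraction: δ_free = αΔT L = 13.1×10⁻⁶ × 73 × 1675 = 1.602 mm.
Let P be the tensile force in the spring. The tube extends elastically by PL/(AE) and the spring stretches by P/k; together these equal δ_free.
So P = δ_free / [L/(AE) + 1/k] = 1.602 / [ 1675/(1575×197×10³) + 1/(290×10³) ].
P = 1.602 / 8.847×10⁻⁶ = 181100 N.
σ = P/A = 181100/1575 = 115 MPa.

σ ≈ 115 MPa (tensile)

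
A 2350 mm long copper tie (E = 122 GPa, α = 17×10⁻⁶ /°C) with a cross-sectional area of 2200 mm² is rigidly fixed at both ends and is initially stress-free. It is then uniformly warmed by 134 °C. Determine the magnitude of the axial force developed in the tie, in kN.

P ≈ 611 kN (compressive)

The ends cannot move, so σ = EαΔT = 122×10³ × 17×10⁻⁶ × 134 = 277.9 MPa.
Then P = σA = 277.9 × 2200 mm² = 611.4 kN, compressive.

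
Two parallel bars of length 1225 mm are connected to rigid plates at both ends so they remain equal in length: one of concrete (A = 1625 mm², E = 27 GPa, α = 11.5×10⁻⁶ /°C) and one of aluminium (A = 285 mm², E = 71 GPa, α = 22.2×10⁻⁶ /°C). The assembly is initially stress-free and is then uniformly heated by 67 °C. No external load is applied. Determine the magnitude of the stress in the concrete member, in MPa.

σ ≈ 6.11 MPa (tensile)

The aluminium has the larger α, so on heating it would change length more than the concrete if both were free. The rigid plates force a common final length, so the aluminium is put into compression and the concrete into tension, with equal and opposite forces P (no external load).
Compatibility of the two members (thermal + elastic change equal): (α₁ − α₂)ΔT = P·[1/(A₁E₁) + 1/(A₂E₂)].
|α₁ − α₂|·ΔT = 10.7×10⁻⁶ × 67 = 0.0007169.
1/(A₁E₁) + 1/(A₂E₂) = 1/(1625×27×10³) + 1/(285×71×10³) = 7.221×10⁻⁸ N⁻¹.
So P = 0.0007169 / 7.221×10⁻⁸ = 9.928 kN.
σ_{concrete} = P/A₁ = 9928/1625 = 6.109 MPa, tensile.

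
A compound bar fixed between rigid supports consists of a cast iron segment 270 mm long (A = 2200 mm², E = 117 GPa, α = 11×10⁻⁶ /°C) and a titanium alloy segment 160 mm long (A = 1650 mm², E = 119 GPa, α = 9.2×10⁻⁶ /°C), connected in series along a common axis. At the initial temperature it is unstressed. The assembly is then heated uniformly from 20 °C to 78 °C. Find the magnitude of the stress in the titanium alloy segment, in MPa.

σ ≈ 83.8 MPa (compressive)

With the walls removed the bar would change length by δ_free = Σ αᵢΔT Lᵢ = 11×10⁻⁶×58×270 + 9.2×10⁻⁶×58×160 = 0.2576 mm.
Since the ends are fixed, an axial force P builds up, equal in every segment, with P · Σ Lᵢ/(AᵢEᵢ) = δ_free.
The series flexibility is Σ Lᵢ/(AᵢEᵢ) = 270/(2200×117×10³) + 160/(1650×119×10³) = 1.864×10⁻⁶ mm/N.
So P = 0.2576 / 1.864×10⁻⁶ = 138.2 kN, compressive.
σ_{titanium alloy} = P / A = 138200 / 1650 = 83.78 MPa.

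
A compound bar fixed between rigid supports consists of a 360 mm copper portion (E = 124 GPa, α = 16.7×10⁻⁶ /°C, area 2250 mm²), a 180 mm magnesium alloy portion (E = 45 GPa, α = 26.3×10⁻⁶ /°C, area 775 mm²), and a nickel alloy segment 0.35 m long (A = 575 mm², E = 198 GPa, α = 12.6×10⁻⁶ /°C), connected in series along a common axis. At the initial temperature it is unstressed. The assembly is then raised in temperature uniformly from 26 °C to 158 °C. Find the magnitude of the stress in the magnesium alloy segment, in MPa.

If the supports were absent, the total length change would be Σ αᵢΔT Lᵢ = 16.7×10⁻⁶×132×360 + 26.3×10⁻⁶×132×180 + 12.6×10⁻⁶×132×350 = 2.001 mm.
The walls prevent any net length change, so an axial force P (same in every segment) develops. Compatibility: P · Σ Lᵢ/(AᵢEᵢ) = δ_free.
The series flexibility is Σ Lᵢ/(AᵢEᵢ) = 360/(2250×124×10³) + 180/(775×45×10³) + 350/(575×198×10³) = 9.526×10⁻⁶ mm/N.
So P = 2.001 / 9.526×10⁻⁶ = 210 kN, compressive.
σ_{magnesium alloy} = P / A = 210000 / 775 = 271 MPa.

σ ≈ 271 MPa (compressive)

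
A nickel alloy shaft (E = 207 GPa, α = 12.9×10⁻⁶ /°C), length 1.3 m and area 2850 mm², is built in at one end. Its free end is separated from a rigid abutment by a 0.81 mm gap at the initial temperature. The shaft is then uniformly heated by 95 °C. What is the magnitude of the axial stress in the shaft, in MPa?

Free thermal elongation = αΔT L = 12.9×10⁻⁶ × 95 × 1300 = 1.593 mm.
This exceeds the 0.81 mm gap, so the wall pushes back. The portion of expansion that must be recovered elastically is δ_free − gap = 1.593 − 0.81 = 0.7832 mm.
Compatibility: PL/(AE) = 0.7832 mm, so σ = P/A = E × (0.7832/1300) = 124.7 MPa.

σ ≈ 125 MPa (compressive)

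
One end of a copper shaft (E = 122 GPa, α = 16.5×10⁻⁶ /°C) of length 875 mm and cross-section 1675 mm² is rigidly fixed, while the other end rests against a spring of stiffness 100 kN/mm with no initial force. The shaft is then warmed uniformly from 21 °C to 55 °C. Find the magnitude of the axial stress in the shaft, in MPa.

The unrestrained thermal change is αΔT L = 16.5×10⁻⁶ × 34 × 875 = 0.4909 mm.
Let P be the compressive force at the spring. The shaft shortens elastically by PL/(AE) and the spring compresses by P/k; together these equal δ_free.
So P = δ_free / [L/(AE) + 1/k] = 0.4909 / [ 875/(1675×122×10³) + 1/(100×10³) ].
P = 0.4909 / 1.428×10⁻⁵ = 34370 N.
σ = P/A = 34370/1675 = 20.52 MPa.

σ ≈ 20.5 MPa (compressive)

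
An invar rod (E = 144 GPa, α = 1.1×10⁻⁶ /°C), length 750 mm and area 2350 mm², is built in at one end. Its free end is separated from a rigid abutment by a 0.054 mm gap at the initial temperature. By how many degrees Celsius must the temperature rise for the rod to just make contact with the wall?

ΔT ≈ 65.5 °C

Contact occurs when the free expansion equals the gap: αΔT L = 0.054 mm.
ΔT = 0.054 / (1.1×10⁻⁶ × 750) = 65.45 °C.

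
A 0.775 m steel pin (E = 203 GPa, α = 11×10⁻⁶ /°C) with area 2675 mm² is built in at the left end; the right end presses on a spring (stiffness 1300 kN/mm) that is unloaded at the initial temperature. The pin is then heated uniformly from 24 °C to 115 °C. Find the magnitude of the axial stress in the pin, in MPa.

σ ≈ 132 MPa (compressive)

If the spring were absent the pin would lengthen by αΔT L = 11×10⁻⁶ × 91 × 775 = 0.7758 mm.
Let P be the compressive force at the spring. The pin shortens elastically by PL/(AE) and the spring compresses by P/k; together these equal δ_free.
So P = δ_free / [L/(AE) + 1/k] = 0.7758 / [ 775/(2675×203×10³) + 1/(1300×10³) ].
P = 0.7758 / 2.196×10⁻⁶ = 353200 N.
σ = P/A = 353200/2675 = 132 MPa.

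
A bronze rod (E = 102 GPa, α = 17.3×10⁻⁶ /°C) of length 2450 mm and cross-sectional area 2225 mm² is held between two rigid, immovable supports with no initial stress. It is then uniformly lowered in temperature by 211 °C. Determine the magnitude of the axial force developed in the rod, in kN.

P ≈ 828 kN (tensile)

Full restraint means ε = 0, so the stress is σ = EαΔT = 102×10³ × 17.3×10⁻⁶ × 211 = 372.3 MPa.
Then P = σA = 372.3 × 2225 mm² = 828.4 kN, tensile.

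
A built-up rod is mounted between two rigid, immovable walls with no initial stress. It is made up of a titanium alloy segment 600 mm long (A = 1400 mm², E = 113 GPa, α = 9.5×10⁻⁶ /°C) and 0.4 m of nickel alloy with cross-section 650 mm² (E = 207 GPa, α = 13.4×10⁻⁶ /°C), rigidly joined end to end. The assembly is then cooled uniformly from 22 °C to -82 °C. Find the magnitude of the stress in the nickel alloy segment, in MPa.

σ ≈ 262 MPa (tensile)

Free thermal contraction of the whole bar: Σ αᵢΔT Lᵢ = 9.5×10⁻⁶×104×600 + 13.4×10⁻⁶×104×400 = 1.15 mm.
The rigid supports impose zero overall length change; the single axial force P common to all segments must satisfy P Σ Lᵢ/(AᵢEᵢ) = δ_free.
The series flexibility is Σ Lᵢ/(AᵢEᵢ) = 600/(1400×113×10³) + 400/(650×207×10³) = 6.766×10⁻⁶ mm/N.
P = 1.15 / 6.766×10⁻⁶ = 170000 N = 170 kN, tensile.
σ_{nickel alloy} = P / A = 170000 / 650 = 261.6 MPa.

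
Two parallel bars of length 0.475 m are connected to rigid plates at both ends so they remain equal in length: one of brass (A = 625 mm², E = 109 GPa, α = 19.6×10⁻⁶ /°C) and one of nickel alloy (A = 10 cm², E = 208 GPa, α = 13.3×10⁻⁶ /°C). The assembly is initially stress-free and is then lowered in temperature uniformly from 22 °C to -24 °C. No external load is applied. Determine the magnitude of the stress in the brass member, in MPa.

σ ≈ 23.8 MPa (tensile)

Both members must finish at the same length. With the larger α, the brass tends to over-contract; the plates restrain it, putting the brass in tension and the nickel alloy in compression. With no external load the two internal forces are equal and opposite, magnitude P.
Setting the final lengths equal and cancelling L: (α₁ − α₂)ΔT = P/(A₁E₁) + P/(A₂E₂).
|α₁ − α₂|·ΔT = 6.3×10⁻⁶ × 46 = 0.0002898.
1/(A₁E₁) + 1/(A₂E₂) = 1/(625×109×10³) + 1/(1000×208×10³) = 1.949×10⁻⁸ N⁻¹.
So P = 0.0002898 / 1.949×10⁻⁸ = 14.87 kN.
σ_{brass} = P/A₁ = 14870/625 = 23.79 MPa, tensile.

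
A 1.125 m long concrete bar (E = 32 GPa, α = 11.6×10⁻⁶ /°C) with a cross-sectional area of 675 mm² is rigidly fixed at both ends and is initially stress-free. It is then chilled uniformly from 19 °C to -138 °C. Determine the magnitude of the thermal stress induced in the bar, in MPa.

Because both ends are immovable the net strain is zero, and the suppressed thermal strain is αΔT = 11.6×10⁻⁶ × 157 = 1821.2×10⁻⁶.
σ = EαΔT = 32×10³ × 11.6×10⁻⁶ × 157 = 58.28 MPa (tensile; the bar is trying to contract).

σ ≈ 58.3 MPa (tensile)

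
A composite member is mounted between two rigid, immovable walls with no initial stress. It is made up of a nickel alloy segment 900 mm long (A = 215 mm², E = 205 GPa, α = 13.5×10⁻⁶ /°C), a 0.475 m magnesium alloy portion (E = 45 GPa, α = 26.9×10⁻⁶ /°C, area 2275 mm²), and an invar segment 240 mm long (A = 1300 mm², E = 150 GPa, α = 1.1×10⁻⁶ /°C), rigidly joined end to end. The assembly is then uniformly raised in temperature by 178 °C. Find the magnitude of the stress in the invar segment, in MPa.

σ ≈ 131 MPa (compressive)

With the walls removed the bar would change length by δ_free = Σ αᵢΔT Lᵢ = 13.5×10⁻⁶×178×900 + 26.9×10⁻⁶×178×475 + 1.1×10⁻⁶×178×240 = 4.484 mm.
The rigid supports impose zero overall length change; the single axial force P common to all segments must satisfy P Σ Lᵢ/(AᵢEᵢ) = δ_free.
Σ Lᵢ/(AᵢEᵢ) = 900/(215×205×10³) + 475/(2275×45×10³) + 240/(1300×150×10³) = 2.629×10⁻⁵ mm/N.
So P = 4.484 / 2.629×10⁻⁵ = 170.6 kN, compressive.
σ_{invar} = P / A = 170600 / 1300 = 131.2 MPa.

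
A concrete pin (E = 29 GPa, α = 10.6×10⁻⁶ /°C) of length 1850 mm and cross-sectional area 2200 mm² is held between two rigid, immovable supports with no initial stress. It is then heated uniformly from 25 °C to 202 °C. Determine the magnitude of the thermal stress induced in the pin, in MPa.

Because both ends are immovable the net strain is zero, and the suppressed thermal strain is αΔT = 10.6×10⁻⁶ × 177 = 1876.2×10⁻⁶.
Hence σ = E·αΔT = 29×10³ × 1876.2×10⁻⁶ = 54.41 MPa, compressive.

σ ≈ 54.4 MPa (compressive)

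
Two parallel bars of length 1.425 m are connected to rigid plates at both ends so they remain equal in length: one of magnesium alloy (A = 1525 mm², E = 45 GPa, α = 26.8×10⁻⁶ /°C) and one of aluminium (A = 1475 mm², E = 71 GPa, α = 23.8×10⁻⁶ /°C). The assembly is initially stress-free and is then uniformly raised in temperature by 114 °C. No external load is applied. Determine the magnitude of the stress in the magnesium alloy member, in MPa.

σ ≈ 9.3 MPa (compressive)

Both members must finish at the same length. With the larger α, the magnesium alloy tends to over-expand; the plates restrain it, putting the magnesium alloy in compression and the aluminium in tension. With no external load the two internal forces are equal and opposite, magnitude P.
Compatibility of the two members (thermal + elastic change equal): (α₁ − α₂)ΔT = P·[1/(A₁E₁) + 1/(A₂E₂)].
|α₁ − α₂|·ΔT = 3×10⁻⁶ × 114 = 0.000342.
1/(A₁E₁) + 1/(A₂E₂) = 1/(1525×45×10³) + 1/(1475×71×10³) = 2.412×10⁻⁸ N⁻¹.
P = 0.000342 / 2.412×10⁻⁸ = 14180 N = 14.18 kN.
σ_{magnesium alloy} = P/A₁ = 14180/1525 = 9.297 MPa, compressive.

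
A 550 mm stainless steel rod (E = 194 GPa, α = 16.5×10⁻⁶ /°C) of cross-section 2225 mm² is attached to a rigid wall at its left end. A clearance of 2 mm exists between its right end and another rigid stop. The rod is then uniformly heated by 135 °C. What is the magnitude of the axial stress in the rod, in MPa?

Free thermal elongation = αΔT L = 16.5×10⁻⁶ × 135 × 550 = 1.225 mm.
Since δ_free = 1.23 mm is less than the 2 mm gap, the rod never touches the wall. No axial force develops.

σ ≈ 0 MPa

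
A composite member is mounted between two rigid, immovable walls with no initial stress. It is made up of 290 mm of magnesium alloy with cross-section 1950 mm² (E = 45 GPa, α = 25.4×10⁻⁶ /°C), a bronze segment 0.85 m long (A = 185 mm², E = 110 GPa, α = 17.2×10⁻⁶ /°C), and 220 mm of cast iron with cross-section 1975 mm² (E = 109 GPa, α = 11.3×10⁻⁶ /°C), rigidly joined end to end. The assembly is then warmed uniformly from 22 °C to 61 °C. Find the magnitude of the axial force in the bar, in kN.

P ≈ 20.7 kN (compressive)

If the supports were absent, the total length change would be Σ αᵢΔT Lᵢ = 25.4×10⁻⁶×39×290 + 17.2×10⁻⁶×39×850 + 11.3×10⁻⁶×39×220 = 0.9544 mm.
The walls prevent any net length change, so an axial force P (same in every segment) develops. Compatibility: P · Σ Lᵢ/(AᵢEᵢ) = δ_free.
Σ Lᵢ/(AᵢEᵢ) = 290/(1950×45×10³) + 850/(185×110×10³) + 220/(1975×109×10³) = 4.61×10⁻⁵ mm/N.
P = 0.9544 / 4.61×10⁻⁵ = 20700 N = 20.7 kN, compressive.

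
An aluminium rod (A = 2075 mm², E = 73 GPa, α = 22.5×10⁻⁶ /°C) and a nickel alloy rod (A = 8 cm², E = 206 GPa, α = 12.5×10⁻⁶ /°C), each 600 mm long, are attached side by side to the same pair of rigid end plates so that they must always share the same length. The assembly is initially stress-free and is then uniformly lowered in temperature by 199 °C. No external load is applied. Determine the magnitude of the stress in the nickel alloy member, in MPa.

σ ≈ 196 MPa (compressive)

Both members must finish at the same length. With the larger α, the aluminium tends to over-contract; the plates restrain it, putting the aluminium in tension and the nickel alloy in compression. With no external load the two internal forces are equal and opposite, magnitude P.
Setting the final lengths equal and cancelling L: (α₁ − α₂)ΔT = P/(A₁E₁) + P/(A₂E₂).
|α₁ − α₂|·ΔT = 10×10⁻⁶ × 199 = 0.00199.
1/(A₁E₁) + 1/(A₂E₂) = 1/(2075×73×10³) + 1/(800×206×10³) = 1.267×10⁻⁸ N⁻¹.
So P = 0.00199 / 1.267×10⁻⁸ = 157.1 kN.
σ_{nickel alloy} = P/A₂ = 157100/800 = 196.3 MPa, compressive.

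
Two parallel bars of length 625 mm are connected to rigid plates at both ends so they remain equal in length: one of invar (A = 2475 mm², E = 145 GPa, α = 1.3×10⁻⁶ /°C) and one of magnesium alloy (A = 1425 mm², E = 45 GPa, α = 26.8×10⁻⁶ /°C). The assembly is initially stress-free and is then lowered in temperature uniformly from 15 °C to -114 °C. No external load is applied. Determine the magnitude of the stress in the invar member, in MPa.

σ ≈ 72.3 MPa (compressive)

The magnesium alloy has the larger α, so on cooling it would change length more than the invar if both were free. The rigid plates force a common final length, so the magnesium alloy is put into tension and the invar into compression, with equal and opposite forces P (no external load).
Equating the net (thermal + elastic) strains gives |α₁ − α₂|·ΔT = P·[1/(A₁E₁) + 1/(A₂E₂)].
|α₁ − α₂|·ΔT = 25.5×10⁻⁶ × 129 = 0.003289.
1/(A₁E₁) + 1/(A₂E₂) = 1/(2475×145×10³) + 1/(1425×45×10³) = 1.838×10⁻⁸ N⁻¹.
So P = 0.003289 / 1.838×10⁻⁸ = 179 kN.
σ_{invar} = P/A₁ = 179000/2475 = 72.31 MPa, compressive.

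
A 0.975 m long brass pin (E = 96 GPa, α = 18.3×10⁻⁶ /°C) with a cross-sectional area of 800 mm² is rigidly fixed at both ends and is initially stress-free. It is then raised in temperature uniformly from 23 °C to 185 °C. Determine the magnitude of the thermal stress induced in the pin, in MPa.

σ ≈ 285 MPa (compressive)

With length fixed, the mechanical strain must cancel the thermal strain αΔT = 18.3×10⁻⁶ × 162 = 2964.6×10⁻⁶.
The stress required to suppress this strain is σ = Eε = 96×10³ × 2964.6×10⁻⁶ = 284.6 MPa, compressive since the pin is trying to expand.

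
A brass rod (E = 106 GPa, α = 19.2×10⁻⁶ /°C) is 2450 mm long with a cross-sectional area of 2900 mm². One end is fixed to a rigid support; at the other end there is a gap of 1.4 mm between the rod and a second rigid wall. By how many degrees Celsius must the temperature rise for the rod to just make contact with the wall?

ΔT ≈ 29.8 °C

The gap closes when αΔT L = 1.4 mm, since the rod is still unstressed at that instant.
ΔT = 1.4 / (19.2×10⁻⁶ × 2450) = 29.76 °C.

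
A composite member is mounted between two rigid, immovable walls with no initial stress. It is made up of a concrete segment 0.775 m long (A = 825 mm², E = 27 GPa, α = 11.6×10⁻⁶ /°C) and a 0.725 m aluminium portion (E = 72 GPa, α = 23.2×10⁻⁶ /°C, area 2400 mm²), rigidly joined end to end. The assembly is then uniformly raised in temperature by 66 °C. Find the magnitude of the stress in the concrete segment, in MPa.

If the supports were absent, the total length change would be Σ αᵢΔT Lᵢ = 11.6×10⁻⁶×66×775 + 23.2×10⁻⁶×66×725 = 1.703 mm.
The walls prevent any net length change, so an axial force P (same in every segment) develops. Compatibility: P · Σ Lᵢ/(AᵢEᵢ) = δ_free.
The series flexibility is Σ Lᵢ/(AᵢEᵢ) = 775/(825×27×10³) + 725/(2400×72×10³) = 3.899×10⁻⁵ mm/N.
P = 1.703 / 3.899×10⁻⁵ = 43690 N = 43.69 kN, compressive.
σ_{concrete} = P / A = 43690 / 825 = 52.96 MPa.

σ ≈ 53 MPa (compressive)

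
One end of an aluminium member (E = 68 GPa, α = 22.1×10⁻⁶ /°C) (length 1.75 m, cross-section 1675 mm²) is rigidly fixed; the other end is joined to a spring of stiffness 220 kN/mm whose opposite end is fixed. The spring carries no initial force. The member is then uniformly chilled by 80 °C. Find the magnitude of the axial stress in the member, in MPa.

σ ≈ 92.8 MPa (tensile)

The unrestrained thermal change is αΔT L = 22.1×10⁻⁶ × 80 × 1750 = 3.094 mm.
With a force P in the spring, the elastic change of the member is PL/(AE) and that of the spring is P/k; compatibility requires their sum to equal δ_free.
So P = δ_free / [L/(AE) + 1/k] = 3.094 / [ 1750/(1675×68×10³) + 1/(220×10³) ].
P = 3.094 / 1.991×10⁻⁵ = 155400 N.
σ = P/A = 155400/1675 = 92.78 MPa.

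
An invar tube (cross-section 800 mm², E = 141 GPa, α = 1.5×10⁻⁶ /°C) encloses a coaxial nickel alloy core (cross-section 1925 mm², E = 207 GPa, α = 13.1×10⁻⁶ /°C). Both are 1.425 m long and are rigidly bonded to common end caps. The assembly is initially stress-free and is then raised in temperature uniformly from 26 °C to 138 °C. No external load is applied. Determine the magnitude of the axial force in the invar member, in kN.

Equilibrium of a rigid end plate with no external load gives equal and opposite internal forces ±P in the two members. Since α_{nickel alloy} > α_{invar}, heating drives the nickel alloy into compression and the invar into tension.
Setting the final lengths equal and cancelling L: (α₁ − α₂)ΔT = P/(A₁E₁) + P/(A₂E₂).
|α₁ − α₂|·ΔT = 11.6×10⁻⁶ × 112 = 0.001299.
1/(A₁E₁) + 1/(A₂E₂) = 1/(800×141×10³) + 1/(1925×207×10³) = 1.137×10⁻⁸ N⁻¹.
So P = 0.001299 / 1.137×10⁻⁸ = 114.2 kN.

P ≈ 114 kN (tensile in the invar)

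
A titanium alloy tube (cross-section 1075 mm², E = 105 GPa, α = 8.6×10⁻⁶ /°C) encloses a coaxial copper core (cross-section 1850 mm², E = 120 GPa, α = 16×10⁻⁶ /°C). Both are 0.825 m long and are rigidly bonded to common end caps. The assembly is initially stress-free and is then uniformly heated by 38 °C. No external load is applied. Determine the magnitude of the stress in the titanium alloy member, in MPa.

Both members must finish at the same length. With the larger α, the copper tends to over-expand; the plates restrain it, putting the copper in compression and the titanium alloy in tension. With no external load the two internal forces are equal and opposite, magnitude P.
Setting the final lengths equal and cancelling L: (α₁ − α₂)ΔT = P/(A₁E₁) + P/(A₂E₂).
|α₁ − α₂|·ΔT = 7.4×10⁻⁶ × 38 = 0.0002812.
1/(A₁E₁) + 1/(A₂E₂) = 1/(1075×105×10³) + 1/(1850×120×10³) = 1.336×10⁻⁸ N⁻¹.
So P = 0.0002812 / 1.336×10⁻⁸ = 21.04 kN.
σ_{titanium alloy} = P/A₁ = 21040/1075 = 19.57 MPa, tensile.

σ ≈ 19.6 MPa (tensile)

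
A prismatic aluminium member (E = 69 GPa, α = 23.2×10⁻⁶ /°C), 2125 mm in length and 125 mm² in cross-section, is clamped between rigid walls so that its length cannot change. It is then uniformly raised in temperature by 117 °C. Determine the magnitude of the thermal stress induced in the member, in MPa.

Because both ends are immovable the net strain is zero, and the suppressed thermal strain is αΔT = 23.2×10⁻⁶ × 117 = 2714.4×10⁻⁶.
The stress required to suppress this strain is σ = Eε = 69×10³ × 2714.4×10⁻⁶ = 187.3 MPa, compressive since the member is trying to expand.

σ ≈ 187 MPa (compressive)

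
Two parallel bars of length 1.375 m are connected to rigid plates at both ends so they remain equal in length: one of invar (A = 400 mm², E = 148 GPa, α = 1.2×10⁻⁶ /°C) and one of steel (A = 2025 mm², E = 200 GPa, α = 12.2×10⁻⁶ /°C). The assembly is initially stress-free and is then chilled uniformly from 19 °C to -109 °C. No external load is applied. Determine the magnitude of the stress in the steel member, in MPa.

The steel has the larger α, so on cooling it would change length more than the invar if both were free. The rigid plates force a common final length, so the steel is put into tension and the invar into compression, with equal and opposite forces P (no external load).
Setting the final lengths equal and cancelling L: (α₁ − α₂)ΔT = P/(A₁E₁) + P/(A₂E₂).
|α₁ − α₂|·ΔT = 11×10⁻⁶ × 128 = 0.001408.
1/(A₁E₁) + 1/(A₂E₂) = 1/(400×148×10³) + 1/(2025×200×10³) = 1.936×10⁻⁸ N⁻¹.
So P = 0.001408 / 1.936×10⁻⁸ = 72.72 kN.
σ_{steel} = P/A₂ = 72720/2025 = 35.91 MPa, tensile.

σ ≈ 35.9 MPa (tensile)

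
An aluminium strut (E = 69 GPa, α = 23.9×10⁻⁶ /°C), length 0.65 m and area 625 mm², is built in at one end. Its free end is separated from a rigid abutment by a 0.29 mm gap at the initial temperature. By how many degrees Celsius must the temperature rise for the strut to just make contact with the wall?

The gap closes when αΔT L = 0.29 mm, since the strut is still unstressed at that instant.
ΔT = 0.29 / (23.9×10⁻⁶ × 650) = 18.67 °C.

ΔT ≈ 18.7 °C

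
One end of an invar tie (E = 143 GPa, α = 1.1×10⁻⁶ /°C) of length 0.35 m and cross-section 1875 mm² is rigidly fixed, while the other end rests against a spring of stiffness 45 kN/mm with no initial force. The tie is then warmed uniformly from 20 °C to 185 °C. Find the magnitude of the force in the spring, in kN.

The unrestrained thermal change is αΔT L = 1.1×10⁻⁶ × 165 × 350 = 0.06353 mm.
Let P be the compressive force at the spring. The tie shortens elastically by PL/(AE) and the spring compresses by P/k; together these equal δ_free.
So P = δ_free / [L/(AE) + 1/k] = 0.06353 / [ 350/(1875×143×10³) + 1/(45×10³) ].
P = 0.06353 / 2.353×10⁻⁵ = 2700 N.

P ≈ 2.7 kN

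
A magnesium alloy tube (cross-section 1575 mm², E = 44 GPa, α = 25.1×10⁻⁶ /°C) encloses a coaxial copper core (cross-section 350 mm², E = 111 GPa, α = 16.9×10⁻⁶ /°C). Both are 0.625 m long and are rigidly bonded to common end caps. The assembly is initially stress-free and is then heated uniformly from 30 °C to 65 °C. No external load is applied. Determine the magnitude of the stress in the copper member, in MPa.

σ ≈ 20.4 MPa (tensile)

The magnesium alloy has the larger α, so on heating it would change length more than the copper if both were free. The rigid plates force a common final length, so the magnesium alloy is put into compression and the copper into tension, with equal and opposite forces P (no external load).
Equating the net (thermal + elastic) strains gives |α₁ − α₂|·ΔT = P·[1/(A₁E₁) + 1/(A₂E₂)].
|α₁ − α₂|·ΔT = 8.2×10⁻⁶ × 35 = 0.000287.
1/(A₁E₁) + 1/(A₂E₂) = 1/(1575×44×10³) + 1/(350×111×10³) = 4.017×10⁻⁸ N⁻¹.
So P = 0.000287 / 4.017×10⁻⁸ = 7.145 kN.
σ_{copper} = P/A₂ = 7145/350 = 20.41 MPa, tensile.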